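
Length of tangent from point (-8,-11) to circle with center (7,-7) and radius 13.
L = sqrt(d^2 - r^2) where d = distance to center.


d = sqrt((-8-7)^2 + (-11+ 7)^2) = sqrt(225+16) = 15.5242
L = sqrt(241.0000 - 169) = sqrt(72.0000) = 8.4853

8.4853


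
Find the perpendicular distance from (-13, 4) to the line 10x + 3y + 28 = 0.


|10*(-13) + 3*4 + 28| = |-90| = 90
sqrt(100 + 9) = sqrt(109) = 10.4403
d = 90/sqrt(109) = 8.6204

8.6204


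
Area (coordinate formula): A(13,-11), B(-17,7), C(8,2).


13*(7-2) = 65
-17*(2+ 11) = -221
8*(-11-7) = -144
sum = -300
Area = |-300|/2 = 150.0000

150.0000 sq units


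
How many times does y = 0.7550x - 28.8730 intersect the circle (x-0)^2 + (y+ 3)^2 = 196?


Substitute y = 0.7550x - 28.8730: (x-0)^2 + (0.7550x- 28.8730+ 3)^2 = 196
Expand to Ax^2 + Bx + C = 0, where b-k = -25.873
A = 1+m^2 = 1.570025
B = 2(m(b-k) - h) = 2(0.7550*(-25.873) - 0) = -39.06823
C = h^2 + (b-k)^2 - r^2 = 0 + 669.412129 - 196 = 473.412129
disc = B^2-4AC = 1526.3266 - 2973.0755 = -1446.7489
disc < 0

0 intersection points


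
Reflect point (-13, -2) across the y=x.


Reflection rule for y=x: (y, x)
(-13, -2) -> (-2, -13)

(-2, -13)


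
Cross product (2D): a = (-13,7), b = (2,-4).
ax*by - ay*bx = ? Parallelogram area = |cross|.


cross = -13*(-4) - 7*2 = 52 - 14 = 38
Parallelogram area = |38| = 38

cross = 38, parallelogram area = 38


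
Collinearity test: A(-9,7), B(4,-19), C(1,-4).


-9*(-19+ 4) + 4*(-4-7) + 1*(7+ 19)
= 135 - 44 + 26 = 117

No, not collinear (determinant = 117)


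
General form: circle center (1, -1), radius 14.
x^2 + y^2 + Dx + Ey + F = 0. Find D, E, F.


(x-1)^2 + (y+ 1)^2 = 14^2
D = -2h = -2, E = -2k = 2
F = h^2+k^2-r^2 = 1+1-196 = -194

D = -2, E = 2, F = -194


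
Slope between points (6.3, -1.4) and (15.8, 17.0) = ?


dy = 17.0 + 1.4 = 18.4
dx = 15.8 - 6.3 = 9.5
m = 18.4/9.5 = 1.9368

m = 1.9368


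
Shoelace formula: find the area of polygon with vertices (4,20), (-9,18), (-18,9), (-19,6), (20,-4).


sum(xi*y_{i+1}) = 4*18 - 9*9 - 18*6 - 19*(-4) + 20*20 = 359
sum(yi*x_{i+1}) = 20*(-9) + 18*(-18) + 9*(-19) + 6*20 - 4*4 = -571
Area = |359 + 571|/2 = 930/2 = 465.0000

465.0000 sq units


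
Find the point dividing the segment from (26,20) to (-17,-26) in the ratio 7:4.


Px = (7*(-17) + 4*26)/11 = -15/11 = -1.3636
Py = (7*(-26) + 4*20)/11 = -102/11 = -9.2727

P = (-1.3636, -9.2727)


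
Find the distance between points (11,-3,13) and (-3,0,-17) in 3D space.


dx=-14, dy=3, dz=-30
d = sqrt(196+9+900) = sqrt(1105) = 33.2415

33.2415


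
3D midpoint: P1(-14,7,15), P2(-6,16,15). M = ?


Mx = (-14- 6)/2 = -10.0000
My = (7+16)/2 = 11.5000
Mz = (15+15)/2 = 15.0000

M = (-10.0000, 11.5000, 15.0000)


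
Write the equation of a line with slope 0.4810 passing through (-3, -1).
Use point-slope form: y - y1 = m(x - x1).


y + 1 = 0.4810(x + 3)
y = 0.4810x - 1 - 0.4810*(-3)
y = 0.4810x + 0.4430

y = 0.4810x + 0.4430


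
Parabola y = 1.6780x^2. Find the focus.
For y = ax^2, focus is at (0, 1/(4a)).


a = 1.6780
4a = 6.7120
focus = (0, 1/6.7120) = (0, 0.1490)

Focus = (0, 0.1490)


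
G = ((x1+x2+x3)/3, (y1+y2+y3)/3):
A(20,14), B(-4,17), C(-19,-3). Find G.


Gx = (20- 4- 19)/3 = -3/3 = -1.0000
Gy = (14+17- 3)/3 = 28/3 = 9.3333

G = (-1.0000, 9.3333)


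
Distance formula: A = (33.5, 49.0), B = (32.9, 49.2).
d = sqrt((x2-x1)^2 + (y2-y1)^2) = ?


dx = 32.9 - 33.5 = -0.6
dy = 49.2 - 49.0 = 0.2
d = sqrt(0.36 + 0.04) = sqrt(0.4) = 0.6325

0.6325


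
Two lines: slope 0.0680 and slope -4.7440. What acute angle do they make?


m1-m2 = 4.812
1+m1*m2 = 0.677408
tan(theta) = |4.812/0.677408| = 7.103548
theta = arctan(|4.812/0.677408|) = 81.9869 degrees (acute angle)

81.9869 degrees


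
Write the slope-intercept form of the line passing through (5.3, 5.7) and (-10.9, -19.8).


m = (-25.5)/(-16.2) = 1.5741
b = y1 - m*x1 = 5.7 - (-25.5*5.3)/(-16.2) = 5.7 - 8.3426 = -2.6426

y = 1.5741x - 2.6426


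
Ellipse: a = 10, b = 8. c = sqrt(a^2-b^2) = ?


c^2 = 10^2 - 8^2 = 100 - 64 = 36
c = sqrt(36) = 6.0000

c = 6.0000


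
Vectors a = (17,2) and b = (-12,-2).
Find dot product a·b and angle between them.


a·b = 17*(-12) + 2*(-2) = -204 - 4 = -208
|a| = sqrt(289+4) = 17.1172
|b| = sqrt(144+4) = 12.1655
cos(theta) = -208/(sqrt(293)*sqrt(148)) = -208/sqrt(43364) = -0.998846
theta = arccos(-208/sqrt(43364)) = 177.2475 degrees

a·b = -208, theta = 177.2475 deg


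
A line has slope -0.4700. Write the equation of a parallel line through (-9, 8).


Parallel lines have equal slopes.
m2 = -0.4700
b2 = 8 + 0.4700*(-9) = 3.7700

y = -0.4700x + 3.7700


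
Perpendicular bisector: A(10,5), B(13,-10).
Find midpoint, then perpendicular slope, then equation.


Midpoint = (11.5, -2.5)
Slope of AB = dy/dx = -15/3 = -5.0000
Perp slope = -dx/dy = 3/15 = 0.2000
b = My - (perp slope)*Mx = -2.5 + (3*11.5)/(-15) = -2.5 - 2.3000 = -4.8000

y = 0.2000x - 4.8000


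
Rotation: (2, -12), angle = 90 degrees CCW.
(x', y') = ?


cos(90) = 0, sin(90) = 1
x' = 2*0 + 12*1 = 12
y' = 2*1 - 12*0 = 2

(12, 2)


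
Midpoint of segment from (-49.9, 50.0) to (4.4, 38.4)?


Mx = (-49.9 + 4.4)/2 = -45.5/2 = -22.7500
My = (50.0 + 38.4)/2 = 88.4/2 = 44.2000

(-22.7500, 44.2000)


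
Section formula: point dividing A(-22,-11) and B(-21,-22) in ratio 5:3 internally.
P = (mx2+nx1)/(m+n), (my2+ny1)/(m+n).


Px = (5*(-21) + 3*(-22))/8 = -171/8 = -21.3750
Py = (5*(-22) + 3*(-11))/8 = -143/8 = -17.8750

P = (-21.3750, -17.8750)


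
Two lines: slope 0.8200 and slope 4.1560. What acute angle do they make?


m1-m2 = -3.336
1+m1*m2 = 4.40792
tan(theta) = |-3.336/4.40792| = 0.756820
theta = arctan(|-3.336/4.40792|) = 37.1191 degrees (acute angle)

37.1191 degrees


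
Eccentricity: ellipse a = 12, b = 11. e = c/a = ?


c = sqrt(144-121) = sqrt(23) = 4.7958
e = c/a = sqrt(23)/12 = 0.3997

e = 0.3997


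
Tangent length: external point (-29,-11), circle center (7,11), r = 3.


d = sqrt((-29-7)^2 + (-11-11)^2) = sqrt(1296+484) = 42.1900
L = sqrt(1780.0000 - 9) = sqrt(1771.0000) = 42.0833

42.0833


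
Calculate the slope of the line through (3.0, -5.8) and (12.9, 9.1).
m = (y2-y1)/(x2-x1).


dy = 9.1 + 5.8 = 14.9
dx = 12.9 - 3.0 = 9.9
m = 14.9/9.9 = 1.5051

m = 1.5051


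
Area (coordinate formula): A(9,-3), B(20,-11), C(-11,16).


9*(-11-16) = -243
20*(16+ 3) = 380
-11*(-3+ 11) = -88
sum = 49
Area = |49|/2 = 24.5000

24.5000 sq units


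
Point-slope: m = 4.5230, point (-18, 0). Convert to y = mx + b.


y - 0 = 4.5230(x + 18)
y = 4.5230x + 0 - 4.5230*(-18)
y = 4.5230x + 81.4140

y = 4.5230x + 81.4140


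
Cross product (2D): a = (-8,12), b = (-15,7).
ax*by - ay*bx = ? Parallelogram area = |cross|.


cross = -8*7 - 12*(-15) = -56 + 180 = 124
Parallelogram area = |124| = 124

cross = 124, parallelogram area = 124


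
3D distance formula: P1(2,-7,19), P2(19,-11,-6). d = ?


dx=17, dy=-4, dz=-25
d = sqrt(289+16+625) = sqrt(930) = 30.4959

30.4959


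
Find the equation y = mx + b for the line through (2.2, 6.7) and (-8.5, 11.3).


m = (4.6)/(-10.7) = -0.4299
b = y1 - m*x1 = 6.7 - (4.6*2.2)/(-10.7) = 6.7 + 0.9458 = 7.6458

y = -0.4299x + 7.6458


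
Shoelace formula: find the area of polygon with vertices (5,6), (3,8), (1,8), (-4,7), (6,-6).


sum(xi*y_{i+1}) = 5*8 + 3*8 + 1*7 - 4*(-6) + 6*6 = 131
sum(yi*x_{i+1}) = 6*3 + 8*1 + 8*(-4) + 7*6 - 6*5 = 6
Area = |131 - 6|/2 = 125/2 = 62.5000

62.5000 sq units


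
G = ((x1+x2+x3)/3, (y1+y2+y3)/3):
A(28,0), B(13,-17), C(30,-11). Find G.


Gx = (28+13+30)/3 = 71/3 = 23.6667
Gy = (0- 17- 11)/3 = -28/3 = -9.3333

G = (23.6667, -9.3333)


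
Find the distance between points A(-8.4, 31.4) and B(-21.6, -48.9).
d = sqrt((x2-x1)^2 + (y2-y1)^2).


dx = -21.6 + 8.4 = -13.2
dy = -48.9 - 31.4 = -80.3
d = sqrt(174.24 + 6448.09) = sqrt(6622.33) = 81.3777

81.3777


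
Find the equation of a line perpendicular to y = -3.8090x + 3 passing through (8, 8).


Perpendicular slope = -1/m1 = -1/(-3.8090) = 0.2625
b2 = y0 - m2*x0 = 8 + 8/(-3.8090) = 8 - 2.1003 = 5.8997

y = 0.2625x + 5.8997


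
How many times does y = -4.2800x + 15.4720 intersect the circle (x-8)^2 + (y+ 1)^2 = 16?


Substitute y = -4.2800x + 15.4720: (x-8)^2 + (-4.2800x+15.4720+ 1)^2 = 16
Expand to Ax^2 + Bx + C = 0, where b-k = 16.472
A = 1+m^2 = 19.3184
B = 2(m(b-k) - h) = 2(-4.2800*16.472 - 8) = -157.00032
C = h^2 + (b-k)^2 - r^2 = 64 + 271.326784 - 16 = 319.326784
disc = B^2-4AC = 24649.1005 - 24675.5302 = -26.4297
disc < 0

0 intersection points


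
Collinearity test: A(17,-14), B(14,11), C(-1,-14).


17*(11+ 14) + 14*(-14+ 14) - 1*(-14-11)
= 425 + 0 + 25 = 450

No, not collinear (determinant = 450)


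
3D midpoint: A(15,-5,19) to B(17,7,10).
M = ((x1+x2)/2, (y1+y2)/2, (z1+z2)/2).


Mx = (15+17)/2 = 16.0000
My = (-5+7)/2 = 1.0000
Mz = (19+10)/2 = 14.5000

M = (16.0000, 1.0000, 14.5000)


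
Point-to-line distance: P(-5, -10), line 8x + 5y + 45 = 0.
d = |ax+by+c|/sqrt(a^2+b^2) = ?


|8*(-5) + 5*(-10) + 45| = |-45| = 45
sqrt(64 + 25) = sqrt(89) = 9.4340
d = 45/sqrt(89) = 4.7700

4.7700


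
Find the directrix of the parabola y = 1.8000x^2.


a = 1.8000
1/(4a) = 0.1389
directrix: y = -0.1389 = -0.1389

y = -0.1389


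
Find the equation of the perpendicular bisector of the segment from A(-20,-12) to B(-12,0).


Midpoint = (-16, -6)
Slope of AB = dy/dx = 12/8 = 1.5000
Perp slope = -dx/dy = -8/12 = -0.6667
b = My - (perp slope)*Mx = -6 + (8*(-16))/12 = -6 - 10.6667 = -16.6667

y = -0.6667x - 16.6667


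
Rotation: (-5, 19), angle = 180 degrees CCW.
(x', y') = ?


cos(180) = -1, sin(180) = 0
x' = -5*(-1) - 19*0 = 5
y' = -5*0 + 19*(-1) = -19

(5, -19)


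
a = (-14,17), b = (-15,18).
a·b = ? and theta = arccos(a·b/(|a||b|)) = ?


a·b = -14*(-15) + 17*18 = 210 + 306 = 516
|a| = sqrt(196+289) = 22.0227
|b| = sqrt(225+324) = 23.4307
cos(theta) = 516/(sqrt(485)*sqrt(549)) = 516/sqrt(266265) = 0.999983
theta = arccos(516/sqrt(266265)) = 0.3331 degrees

a·b = 516, theta = 0.3331 deg


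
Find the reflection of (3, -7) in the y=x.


Reflection rule for y=x: (y, x)
(3, -7) -> (-7, 3)

(-7, 3)


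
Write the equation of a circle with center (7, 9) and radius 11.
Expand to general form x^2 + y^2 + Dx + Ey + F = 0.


(x-7)^2 + (y-9)^2 = 11^2
D = -2h = -14, E = -2k = -18
F = h^2+k^2-r^2 = 49+81-121 = 9

x^2 + y^2 - 14x - 18y + 9 = 0


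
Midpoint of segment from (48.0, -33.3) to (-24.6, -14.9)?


Mx = (48.0 - 24.6)/2 = 23.4/2 = 11.7000
My = (-33.3 - 14.9)/2 = -48.2/2 = -24.1000

(11.7000, -24.1000)


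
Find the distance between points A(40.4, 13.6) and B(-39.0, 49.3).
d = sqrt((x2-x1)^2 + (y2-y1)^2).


dx = -39.0 - 40.4 = -79.4
dy = 49.3 - 13.6 = 35.7
d = sqrt(6304.36 + 1274.49) = sqrt(7578.85) = 87.0566

87.0566


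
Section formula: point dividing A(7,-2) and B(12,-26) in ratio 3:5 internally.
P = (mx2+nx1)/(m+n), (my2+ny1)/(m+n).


Px = (3*12 + 5*7)/8 = 71/8 = 8.8750
Py = (3*(-26) + 5*(-2))/8 = -88/8 = -11.0000

P = (8.8750, -11.0000)


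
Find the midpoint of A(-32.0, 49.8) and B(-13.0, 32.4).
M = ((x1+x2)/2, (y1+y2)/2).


Mx = (-32.0 - 13.0)/2 = -45.0/2 = -22.5000
My = (49.8 + 32.4)/2 = 82.2/2 = 41.1000

(-22.5000, 41.1000)


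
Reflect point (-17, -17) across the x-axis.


Reflection rule for x-axis: (x, -y)
(-17, -17) -> (-17, 17)

(-17, 17)


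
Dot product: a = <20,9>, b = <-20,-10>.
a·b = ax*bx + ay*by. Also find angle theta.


a·b = 20*(-20) + 9*(-10) = -400 - 90 = -490
|a| = sqrt(400+81) = 21.9317
|b| = sqrt(400+100) = 22.3607
cos(theta) = -490/(sqrt(481)*sqrt(500)) = -490/sqrt(240500) = -0.999168
theta = arccos(-490/sqrt(240500)) = 177.6627 degrees

a·b = -490, theta = 177.6627 deg


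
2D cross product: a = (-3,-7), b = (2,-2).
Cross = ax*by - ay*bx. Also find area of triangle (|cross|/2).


cross = -3*(-2) + 7*2 = 6 + 14 = 20
Triangle area = |20|/2 = 20/2 = 10.0000

cross = 20, triangle area = 10.0000


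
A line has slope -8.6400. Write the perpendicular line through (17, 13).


Perpendicular slope = -1/m1 = -1/(-8.6400) = 0.1157
b2 = y0 - m2*x0 = 13 + 17/(-8.6400) = 13 - 1.9676 = 11.0324

y = 0.1157x + 11.0324


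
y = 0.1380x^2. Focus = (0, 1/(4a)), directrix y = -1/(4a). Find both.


a = 0.1380
1/(4a) = 1.8116
Focus = (0, 1.8116)
Directrix: y = -1.8116

Focus = (0, 1.8116), Directrix: y = -1.8116


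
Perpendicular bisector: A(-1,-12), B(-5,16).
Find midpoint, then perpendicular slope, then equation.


Midpoint = (-3, 2)
Slope of AB = dy/dx = 28/(-4) = -7.0000
Perp slope = -dx/dy = 4/28 = 0.1429
b = My - (perp slope)*Mx = 2 + (-4*(-3))/28 = 2 + 0.4286 = 2.4286

y = 0.1429x + 2.4286


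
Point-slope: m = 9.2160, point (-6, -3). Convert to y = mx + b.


y + 3 = 9.2160(x + 6)
y = 9.2160x - 3 - 9.2160*(-6)
y = 9.2160x + 52.2960

y = 9.2160x + 52.2960


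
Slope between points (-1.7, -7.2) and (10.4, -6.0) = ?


dy = -6.0 + 7.2 = 1.2
dx = 10.4 + 1.7 = 12.1
m = 1.2/12.1 = 0.0992

m = 0.0992


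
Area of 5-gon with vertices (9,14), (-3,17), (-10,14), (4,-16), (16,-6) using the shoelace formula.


sum(xi*y_{i+1}) = 9*17 - 3*14 - 10*(-16) + 4*(-6) + 16*14 = 471
sum(yi*x_{i+1}) = 14*(-3) + 17*(-10) + 14*4 - 16*16 - 6*9 = -466
Area = |471 + 466|/2 = 937/2 = 468.5000

468.5000 sq units


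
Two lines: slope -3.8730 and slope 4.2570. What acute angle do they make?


m1-m2 = -8.13
1+m1*m2 = -15.487361
tan(theta) = |-8.13/(-15.487361)| = 0.524944
theta = arctan(|-8.13/(-15.487361)|) = 27.6970 degrees (acute angle)

27.6970 degrees


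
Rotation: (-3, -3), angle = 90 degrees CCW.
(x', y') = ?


cos(90) = 0, sin(90) = 1
x' = -3*0 + 3*1 = 3
y' = -3*1 - 3*0 = -3

(3, -3)


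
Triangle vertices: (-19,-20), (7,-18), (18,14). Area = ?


-19*(-18-14) = 608
7*(14+ 20) = 238
18*(-20+ 18) = -36
sum = 810
Area = |810|/2 = 405.0000

405.0000 sq units


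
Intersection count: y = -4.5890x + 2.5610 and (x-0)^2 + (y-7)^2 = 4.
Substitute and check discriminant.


Substitute y = -4.5890x + 2.5610: (x-0)^2 + (-4.5890x+2.5610-7)^2 = 4
Expand to Ax^2 + Bx + C = 0, where b-k = -4.439
A = 1+m^2 = 22.058921
B = 2(m(b-k) - h) = 2(-4.5890*(-4.439) - 0) = 40.741142
C = h^2 + (b-k)^2 - r^2 = 0 + 19.704721 - 4 = 15.704721
disc = B^2-4AC = 1659.8407 - 1385.7168 = 274.1239
disc > 0

2 intersection points


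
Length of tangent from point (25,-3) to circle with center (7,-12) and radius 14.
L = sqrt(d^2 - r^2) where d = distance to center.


d = sqrt((25-7)^2 + (-3+ 12)^2) = sqrt(324+81) = 20.1246
L = sqrt(405.0000 - 196) = sqrt(209.0000) = 14.4568

14.4568


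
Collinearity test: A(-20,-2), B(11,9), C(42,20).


-20*(9-20) + 11*(20+ 2) + 42*(-2-9)
= 220 + 242 - 462 = 0

Yes, collinear (determinant = 0)


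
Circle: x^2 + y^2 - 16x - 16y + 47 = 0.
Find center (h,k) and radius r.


h = -D/2 = 16/2 = 8
k = -E/2 = 16/2 = 8
r^2 = h^2 + k^2 - F = 64 + 64 - 47 = 81
r = 9

Center (8, 8), radius = 9


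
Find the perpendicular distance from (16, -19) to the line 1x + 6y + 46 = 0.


|1*16 + 6*(-19) + 46| = |-52| = 52
sqrt(1 + 36) = sqrt(37) = 6.0828
d = 52/sqrt(37) = 8.5487

8.5487


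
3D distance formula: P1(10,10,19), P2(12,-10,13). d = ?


dx=2, dy=-20, dz=-6
d = sqrt(4+400+36) = sqrt(440) = 20.9762

20.9762


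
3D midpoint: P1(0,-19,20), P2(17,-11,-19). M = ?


Mx = (0+17)/2 = 8.5000
My = (-19- 11)/2 = -15.0000
Mz = (20- 19)/2 = 0.5000

M = (8.5000, -15.0000, 0.5000)


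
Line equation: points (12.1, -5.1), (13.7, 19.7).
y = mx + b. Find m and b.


m = (24.8)/(1.6) = 15.5000
b = y1 - m*x1 = -5.1 - (24.8*12.1)/(1.6) = -5.1 - 187.5500 = -192.6500

y = 15.5000x - 192.6500


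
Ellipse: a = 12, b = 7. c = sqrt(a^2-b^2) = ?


c^2 = 12^2 - 7^2 = 144 - 49 = 95
c = sqrt(95) = 9.7468

c = 9.7468


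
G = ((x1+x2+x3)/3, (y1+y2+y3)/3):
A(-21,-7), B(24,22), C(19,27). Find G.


Gx = (-21+24+19)/3 = 22/3 = 7.3333
Gy = (-7+22+27)/3 = 42/3 = 14.0000

G = (7.3333, 14.0000)


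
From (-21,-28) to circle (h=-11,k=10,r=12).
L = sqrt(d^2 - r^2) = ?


d = sqrt((-21+ 11)^2 + (-28-10)^2) = sqrt(100+1444) = 39.2938
L = sqrt(1544.0000 - 144) = sqrt(1400.0000) = 37.4166

37.4166


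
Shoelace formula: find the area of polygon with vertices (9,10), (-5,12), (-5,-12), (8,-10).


sum(xi*y_{i+1}) = 9*12 - 5*(-12) - 5*(-10) + 8*10 = 298
sum(yi*x_{i+1}) = 10*(-5) + 12*(-5) - 12*8 - 10*9 = -296
Area = |298 + 296|/2 = 594/2 = 297.0000

297.0000 sq units


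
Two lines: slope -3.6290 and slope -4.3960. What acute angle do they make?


m1-m2 = 0.767
1+m1*m2 = 16.953084
tan(theta) = |0.767/16.953084| = 0.045243
theta = arctan(|0.767/16.953084|) = 2.5904 degrees (acute angle)

2.5904 degrees


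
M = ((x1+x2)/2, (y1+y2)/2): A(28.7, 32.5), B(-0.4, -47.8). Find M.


Mx = (28.7 - 0.4)/2 = 28.3/2 = 14.1500
My = (32.5 - 47.8)/2 = -15.3/2 = -7.6500

(14.1500, -7.6500)


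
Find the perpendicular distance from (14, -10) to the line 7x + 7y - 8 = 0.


|7*14 + 7*(-10) - 8| = |20| = 20
sqrt(49 + 49) = sqrt(98) = 9.8995
d = 20/sqrt(98) = 2.0203

2.0203


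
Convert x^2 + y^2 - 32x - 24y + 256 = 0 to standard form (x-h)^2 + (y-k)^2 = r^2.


h = -D/2 = 32/2 = 16
k = -E/2 = 24/2 = 12
r^2 = h^2 + k^2 - F = 256 + 144 - 256 = 144
r = 12

Center (16, 12), radius = 12


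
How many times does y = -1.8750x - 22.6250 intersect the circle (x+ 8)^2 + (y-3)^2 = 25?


Substitute y = -1.8750x - 22.6250: (x+ 8)^2 + (-1.8750x- 22.6250-3)^2 = 25
Expand to Ax^2 + Bx + C = 0, where b-k = -25.625
A = 1+m^2 = 4.515625
B = 2(m(b-k) - h) = 2(-1.8750*(-25.625) + 8) = 112.09375
C = h^2 + (b-k)^2 - r^2 = 64 + 656.640625 - 25 = 695.640625
disc = B^2-4AC = 12565.0088 - 12565.0088 = 0
disc = 0

1 intersection point (tangent)


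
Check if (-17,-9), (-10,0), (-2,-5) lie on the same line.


-17*(0+ 5) - 10*(-5+ 9) - 2*(-9-0)
= -85 - 40 + 18 = -107

No, not collinear (determinant = -107)


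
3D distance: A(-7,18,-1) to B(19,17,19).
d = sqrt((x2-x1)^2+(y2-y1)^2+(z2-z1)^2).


dx=26, dy=-1, dz=20
d = sqrt(676+1+400) = sqrt(1077) = 32.8177

32.8177


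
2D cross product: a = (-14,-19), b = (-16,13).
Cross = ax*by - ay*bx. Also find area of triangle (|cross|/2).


cross = -14*13 + 19*(-16) = -182 - 304 = -486
Triangle area = |-486|/2 = 486/2 = 243.0000

cross = -486, triangle area = 243.0000


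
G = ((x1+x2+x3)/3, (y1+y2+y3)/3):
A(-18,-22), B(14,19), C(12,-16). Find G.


Gx = (-18+14+12)/3 = 8/3 = 2.6667
Gy = (-22+19- 16)/3 = -19/3 = -6.3333

G = (2.6667, -6.3333)


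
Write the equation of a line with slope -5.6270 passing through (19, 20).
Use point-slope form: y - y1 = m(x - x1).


y - 20 = -5.6270(x - 19)
y = -5.6270x + 20 + 5.6270*19
y = -5.6270x + 126.9130

y = -5.6270x + 126.9130


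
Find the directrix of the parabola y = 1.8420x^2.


a = 1.8420
1/(4a) = 0.1357
directrix: y = -0.1357 = -0.1357

y = -0.1357


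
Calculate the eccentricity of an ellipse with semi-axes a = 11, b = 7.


c = sqrt(121-49) = sqrt(72) = 8.4853
e = c/a = sqrt(72)/11 = 0.7714

e = 0.7714


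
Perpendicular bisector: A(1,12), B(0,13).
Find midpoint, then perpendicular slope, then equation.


Midpoint = (0.5, 12.5)
Slope of AB = dy/dx = 1/(-1) = -1.0000
Perp slope = -dx/dy = 1/1 = 1.0000
b = My - (perp slope)*Mx = 12.5 + (-1*0.5)/1 = 12.5 - 0.5000 = 12.0000

y = 1.0000x + 12.0000


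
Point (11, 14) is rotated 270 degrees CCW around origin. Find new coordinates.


cos(270) = 0, sin(270) = -1
x' = 11*0 - 14*(-1) = 14
y' = 11*(-1) + 14*0 = -11

(14, -11)


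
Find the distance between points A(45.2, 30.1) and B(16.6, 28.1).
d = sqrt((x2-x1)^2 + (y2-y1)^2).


dx = 16.6 - 45.2 = -28.6
dy = 28.1 - 30.1 = -2.0
d = sqrt(817.96 + 4.0) = sqrt(821.96) = 28.6698

28.6698


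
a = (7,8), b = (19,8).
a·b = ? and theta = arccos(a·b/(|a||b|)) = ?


a·b = 7*19 + 8*8 = 133 + 64 = 197
|a| = sqrt(49+64) = 10.6301
|b| = sqrt(361+64) = 20.6155
cos(theta) = 197/(sqrt(113)*sqrt(425)) = 197/sqrt(48025) = 0.898944
theta = arccos(197/sqrt(48025)) = 25.9804 degrees

a·b = 197, theta = 25.9804 deg


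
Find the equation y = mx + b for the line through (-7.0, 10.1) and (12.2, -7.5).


m = (-17.6)/(19.2) = -0.9167
b = y1 - m*x1 = 10.1 - (-17.6*(-7.0))/(19.2) = 10.1 - 6.4167 = 3.6833

y = -0.9167x + 3.6833


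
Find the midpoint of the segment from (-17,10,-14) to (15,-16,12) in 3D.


Mx = (-17+15)/2 = -1.0000
My = (10- 16)/2 = -3.0000
Mz = (-14+12)/2 = -1.0000

M = (-1.0000, -3.0000, -1.0000)


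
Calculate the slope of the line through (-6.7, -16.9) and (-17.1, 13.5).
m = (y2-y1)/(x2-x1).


dy = 13.5 + 16.9 = 30.4
dx = -17.1 + 6.7 = -10.4
m = 30.4/(-10.4) = -2.9231

m = -2.9231


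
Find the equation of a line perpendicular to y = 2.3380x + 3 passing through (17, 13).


Perpendicular slope = -1/m1 = -1/2.3380 = -0.4277
b2 = y0 - m2*x0 = 13 + 17/2.3380 = 13 + 7.2712 = 20.2712

y = -0.4277x + 20.2712


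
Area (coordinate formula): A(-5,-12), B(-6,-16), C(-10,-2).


-5*(-16+ 2) = 70
-6*(-2+ 12) = -60
-10*(-12+ 16) = -40
sum = -30
Area = |-30|/2 = 15.0000

15.0000 sq units


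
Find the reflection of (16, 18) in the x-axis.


Reflection rule for x-axis: (x, -y)
(16, 18) -> (16, -18)

(16, -18)


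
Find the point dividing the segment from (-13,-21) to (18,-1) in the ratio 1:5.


Px = (1*18 + 5*(-13))/6 = -47/6 = -7.8333
Py = (1*(-1) + 5*(-21))/6 = -106/6 = -17.6667

P = (-7.8333, -17.6667)


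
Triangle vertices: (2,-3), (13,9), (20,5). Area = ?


2*(9-5) = 8
13*(5+ 3) = 104
20*(-3-9) = -240
sum = -128
Area = |-128|/2 = 64.0000

64.0000 sq units


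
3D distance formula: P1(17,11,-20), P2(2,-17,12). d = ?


dx=-15, dy=-28, dz=32
d = sqrt(225+784+1024) = sqrt(2033) = 45.0888

45.0888


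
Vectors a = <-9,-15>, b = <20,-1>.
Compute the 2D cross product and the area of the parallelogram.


cross = -9*(-1) + 15*20 = 9 + 300 = 309
Parallelogram area = |309| = 309

cross = 309, parallelogram area = 309


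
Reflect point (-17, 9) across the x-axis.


Reflection rule for x-axis: (x, -y)
(-17, 9) -> (-17, -9)

(-17, -9)


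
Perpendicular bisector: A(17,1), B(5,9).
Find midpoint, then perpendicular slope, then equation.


Midpoint = (11, 5)
Slope of AB = dy/dx = 8/(-12) = -0.6667
Perp slope = -dx/dy = 12/8 = 1.5000
b = My - (perp slope)*Mx = 5 + (-12*11)/8 = 5 - 16.5000 = -11.5000

y = 1.5000x - 11.5000


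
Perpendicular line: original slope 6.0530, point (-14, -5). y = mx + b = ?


Perpendicular slope = -1/m1 = -1/6.0530 = -0.1652
b2 = y0 - m2*x0 = -5 - 14/6.0530 = -5 - 2.3129 = -7.3129

y = -0.1652x - 7.3129


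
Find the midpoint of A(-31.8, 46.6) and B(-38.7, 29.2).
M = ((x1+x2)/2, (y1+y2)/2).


Mx = (-31.8 - 38.7)/2 = -70.5/2 = -35.2500
My = (46.6 + 29.2)/2 = 75.8/2 = 37.9000

(-35.2500, 37.9000)


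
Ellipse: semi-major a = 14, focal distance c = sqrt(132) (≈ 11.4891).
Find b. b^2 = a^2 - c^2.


b^2 = 14^2 - (sqrt(132))^2 = 196 - 132 = 64
b = sqrt(64) = 8

b = 8


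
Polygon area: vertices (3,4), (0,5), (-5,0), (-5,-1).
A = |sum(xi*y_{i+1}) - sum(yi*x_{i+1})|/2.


sum(xi*y_{i+1}) = 3*5 + 0*0 - 5*(-1) - 5*4 = 0
sum(yi*x_{i+1}) = 4*0 + 5*(-5) + 0*(-5) - 1*3 = -28
Area = |0 + 28|/2 = 28/2 = 14.0000

14.0000 sq units


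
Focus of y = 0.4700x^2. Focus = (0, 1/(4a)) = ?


a = 0.4700
4a = 1.8800
focus = (0, 1/1.8800) = (0, 0.5319)

Focus = (0, 0.5319)


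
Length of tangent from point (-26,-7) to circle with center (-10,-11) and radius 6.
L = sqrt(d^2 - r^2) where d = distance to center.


d = sqrt((-26+ 10)^2 + (-7+ 11)^2) = sqrt(256+16) = 16.4924
L = sqrt(272.0000 - 36) = sqrt(236.0000) = 15.3623

15.3623


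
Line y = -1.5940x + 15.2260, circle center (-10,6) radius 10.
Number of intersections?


Substitute y = -1.5940x + 15.2260: (x+ 10)^2 + (-1.5940x+15.2260-6)^2 = 100
Expand to Ax^2 + Bx + C = 0, where b-k = 9.226
A = 1+m^2 = 3.540836
B = 2(m(b-k) - h) = 2(-1.5940*9.226 + 10) = -9.412488
C = h^2 + (b-k)^2 - r^2 = 100 + 85.119076 - 100 = 85.119076
disc = B^2-4AC = 88.5949 - 1205.5708 = -1116.9759
disc < 0

0 intersection points


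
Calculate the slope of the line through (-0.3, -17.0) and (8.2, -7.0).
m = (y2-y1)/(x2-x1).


dy = -7.0 + 17.0 = 10.0
dx = 8.2 + 0.3 = 8.5
m = 10.0/8.5 = 1.1765

m = 1.1765


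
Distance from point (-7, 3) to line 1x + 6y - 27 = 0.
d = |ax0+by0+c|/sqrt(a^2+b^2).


|1*(-7) + 6*3 - 27| = |-16| = 16
sqrt(1 + 36) = sqrt(37) = 6.0828
d = 16/sqrt(37) = 2.6304

2.6304


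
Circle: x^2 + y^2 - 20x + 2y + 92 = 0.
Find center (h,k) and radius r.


h = -D/2 = 20/2 = 10
k = -E/2 = -2/2 = -1
r^2 = h^2 + k^2 - F = 100 + 1 - 92 = 9
r = 3

Center (10, -1), radius = 3


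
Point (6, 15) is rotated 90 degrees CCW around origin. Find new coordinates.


cos(90) = 0, sin(90) = 1
x' = 6*0 - 15*1 = -15
y' = 6*1 + 15*0 = 6

(-15, 6)


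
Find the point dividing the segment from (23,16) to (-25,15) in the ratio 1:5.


Px = (1*(-25) + 5*23)/6 = 90/6 = 15.0000
Py = (1*15 + 5*16)/6 = 95/6 = 15.8333

P = (15.0000, 15.8333)


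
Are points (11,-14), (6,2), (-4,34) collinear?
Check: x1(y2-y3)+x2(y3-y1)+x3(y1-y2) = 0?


11*(2-34) + 6*(34+ 14) - 4*(-14-2)
= -352 + 288 + 64 = 0

Yes, collinear (determinant = 0)


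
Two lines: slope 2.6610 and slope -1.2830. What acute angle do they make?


m1-m2 = 3.944
1+m1*m2 = -2.414063
tan(theta) = |3.944/(-2.414063)| = 1.633760
theta = arctan(|3.944/(-2.414063)|) = 58.5298 degrees (acute angle)

58.5298 degrees


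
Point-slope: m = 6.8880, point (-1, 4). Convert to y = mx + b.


y - 4 = 6.8880(x + 1)
y = 6.8880x + 4 - 6.8880*(-1)
y = 6.8880x + 10.8880

y = 6.8880x + 10.8880


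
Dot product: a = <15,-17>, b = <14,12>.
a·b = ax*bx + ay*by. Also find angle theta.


a·b = 15*14 - 17*12 = 210 - 204 = 6
|a| = sqrt(225+289) = 22.6716
|b| = sqrt(196+144) = 18.4391
cos(theta) = 6/(sqrt(514)*sqrt(340)) = 6/sqrt(174760) = 0.014353
theta = arccos(6/sqrt(174760)) = 89.1776 degrees

a·b = 6, theta = 89.1776 deg


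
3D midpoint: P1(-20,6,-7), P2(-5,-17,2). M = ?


Mx = (-20- 5)/2 = -12.5000
My = (6- 17)/2 = -5.5000
Mz = (-7+2)/2 = -2.5000

M = (-12.5000, -5.5000, -2.5000)


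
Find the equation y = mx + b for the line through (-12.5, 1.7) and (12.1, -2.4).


m = (-4.1)/(24.6) = -0.1667
b = y1 - m*x1 = 1.7 - (-4.1*(-12.5))/(24.6) = 1.7 - 2.0833 = -0.3833

y = -0.1667x - 0.3833


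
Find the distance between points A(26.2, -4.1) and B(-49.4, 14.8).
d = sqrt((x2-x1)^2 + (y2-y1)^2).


dx = -49.4 - 26.2 = -75.6
dy = 14.8 + 4.1 = 18.9
d = sqrt(5715.36 + 357.21) = sqrt(6072.57) = 77.9267

77.9267


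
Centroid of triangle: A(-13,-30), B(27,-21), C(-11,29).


Gx = (-13+27- 11)/3 = 3/3 = 1.0000
Gy = (-30- 21+29)/3 = -22/3 = -7.3333

G = (1.0000, -7.3333)


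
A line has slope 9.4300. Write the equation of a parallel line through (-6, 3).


Parallel lines have equal slopes.
m2 = 9.4300
b2 = 3 - 9.4300*(-6) = 59.5800

y = 9.4300x + 59.5800


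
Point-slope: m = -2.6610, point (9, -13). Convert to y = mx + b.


y + 13 = -2.6610(x - 9)
y = -2.6610x - 13 + 2.6610*9
y = -2.6610x + 10.9490

y = -2.6610x + 10.9490


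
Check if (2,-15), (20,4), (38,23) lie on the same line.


2*(4-23) + 20*(23+ 15) + 38*(-15-4)
= -38 + 760 - 722 = 0

Yes, collinear (determinant = 0)


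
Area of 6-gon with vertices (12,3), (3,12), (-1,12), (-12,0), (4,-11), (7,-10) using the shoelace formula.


sum(xi*y_{i+1}) = 12*12 + 3*12 - 1*0 - 12*(-11) + 4*(-10) + 7*3 = 293
sum(yi*x_{i+1}) = 3*3 + 12*(-1) + 12*(-12) + 0*4 - 11*7 - 10*12 = -344
Area = |293 + 344|/2 = 637/2 = 318.5000

318.5000 sq units


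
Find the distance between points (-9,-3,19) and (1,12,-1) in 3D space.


dx=10, dy=15, dz=-20
d = sqrt(100+225+400) = sqrt(725) = 26.9258

26.9258


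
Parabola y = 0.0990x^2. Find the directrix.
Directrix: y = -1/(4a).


a = 0.0990
1/(4a) = 2.5253
directrix: y = -2.5253 = -2.5253

y = -2.5253


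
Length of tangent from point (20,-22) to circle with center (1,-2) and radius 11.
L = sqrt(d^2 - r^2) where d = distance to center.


d = sqrt((20-1)^2 + (-22+ 2)^2) = sqrt(361+400) = 27.5862
L = sqrt(761.0000 - 121) = sqrt(640.0000) = 25.2982

25.2982


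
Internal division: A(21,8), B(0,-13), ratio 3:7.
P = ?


Px = (3*0 + 7*21)/10 = 147/10 = 14.7000
Py = (3*(-13) + 7*8)/10 = 17/10 = 1.7000

P = (14.7000, 1.7000)


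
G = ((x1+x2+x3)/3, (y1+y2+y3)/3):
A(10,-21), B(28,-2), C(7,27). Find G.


Gx = (10+28+7)/3 = 45/3 = 15.0000
Gy = (-21- 2+27)/3 = 4/3 = 1.3333

G = (15.0000, 1.3333)


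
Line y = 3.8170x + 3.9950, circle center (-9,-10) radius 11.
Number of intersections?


Substitute y = 3.8170x + 3.9950: (x+ 9)^2 + (3.8170x+3.9950+ 10)^2 = 121
Expand to Ax^2 + Bx + C = 0, where b-k = 13.995
A = 1+m^2 = 15.569489
B = 2(m(b-k) - h) = 2(3.8170*13.995 + 9) = 124.83783
C = h^2 + (b-k)^2 - r^2 = 81 + 195.860025 - 121 = 155.860025
disc = B^2-4AC = 15584.4838 - 9706.6438 = 5877.8400
disc > 0

2 intersection points


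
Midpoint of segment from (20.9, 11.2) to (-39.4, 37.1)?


Mx = (20.9 - 39.4)/2 = -18.5/2 = -9.2500
My = (11.2 + 37.1)/2 = 48.3/2 = 24.1500

(-9.2500, 24.1500)


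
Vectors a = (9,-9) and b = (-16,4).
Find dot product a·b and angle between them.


a·b = 9*(-16) - 9*4 = -144 - 36 = -180
|a| = sqrt(81+81) = 12.7279
|b| = sqrt(256+16) = 16.4924
cos(theta) = -180/(sqrt(162)*sqrt(272)) = -180/sqrt(44064) = -0.857493
theta = arccos(-180/sqrt(44064)) = 149.0362 degrees

a·b = -180, theta = 149.0362 deg


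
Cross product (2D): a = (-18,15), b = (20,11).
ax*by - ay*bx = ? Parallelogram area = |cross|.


cross = -18*11 - 15*20 = -198 - 300 = -498
Parallelogram area = |-498| = 498

cross = -498, parallelogram area = 498


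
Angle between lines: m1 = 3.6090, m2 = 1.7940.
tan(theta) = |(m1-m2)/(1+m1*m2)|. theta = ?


m1-m2 = 1.815
1+m1*m2 = 7.474546
tan(theta) = |1.815/7.474546| = 0.242824
theta = arctan(|1.815/7.474546|) = 13.6486 degrees (acute angle)

13.6486 degrees


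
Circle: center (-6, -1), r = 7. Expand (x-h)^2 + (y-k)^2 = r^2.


(x+ 6)^2 + (y+ 1)^2 = 7^2
D = -2h = 12, E = -2k = 2
F = h^2+k^2-r^2 = 36+1-49 = -12

x^2 + y^2 + 12x + 2y - 12 = 0


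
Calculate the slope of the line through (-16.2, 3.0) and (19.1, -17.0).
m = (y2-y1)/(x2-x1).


dy = -17.0 - 3.0 = -20.0
dx = 19.1 + 16.2 = 35.3
m = -20.0/35.3 = -0.5666

m = -0.5666


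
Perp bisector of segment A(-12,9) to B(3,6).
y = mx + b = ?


Midpoint = (-4.5, 7.5)
Slope of AB = dy/dx = -3/15 = -0.2000
Perp slope = -dx/dy = 15/3 = 5.0000
b = My - (perp slope)*Mx = 7.5 + (15*(-4.5))/(-3) = 7.5 + 22.5000 = 30.0000

y = 5.0000x + 30.0000


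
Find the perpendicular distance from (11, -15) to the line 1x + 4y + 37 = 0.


|1*11 + 4*(-15) + 37| = |-12| = 12
sqrt(1 + 16) = sqrt(17) = 4.1231
d = 12/sqrt(17) = 2.9104

2.9104


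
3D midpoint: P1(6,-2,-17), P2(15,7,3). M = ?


Mx = (6+15)/2 = 10.5000
My = (-2+7)/2 = 2.5000
Mz = (-17+3)/2 = -7.0000

M = (10.5000, 2.5000, -7.0000)


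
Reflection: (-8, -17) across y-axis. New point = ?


Reflection rule for y-axis: (-x, y)
(-8, -17) -> (8, -17)

(8, -17)


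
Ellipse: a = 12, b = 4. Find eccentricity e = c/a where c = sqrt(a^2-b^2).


c = sqrt(144-16) = sqrt(128) = 11.3137
e = c/a = sqrt(128)/12 = 0.9428

e = 0.9428


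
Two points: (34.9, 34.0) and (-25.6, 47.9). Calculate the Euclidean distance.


dx = -25.6 - 34.9 = -60.5
dy = 47.9 - 34.0 = 13.9
d = sqrt(3660.25 + 193.21) = sqrt(3853.46) = 62.0762

62.0762


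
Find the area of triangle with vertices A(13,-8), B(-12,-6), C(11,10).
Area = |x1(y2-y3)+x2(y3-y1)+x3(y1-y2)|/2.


13*(-6-10) = -208
-12*(10+ 8) = -216
11*(-8+ 6) = -22
sum = -446
Area = |-446|/2 = 223.0000

223.0000 sq units


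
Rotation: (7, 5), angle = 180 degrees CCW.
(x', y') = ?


cos(180) = -1, sin(180) = 0
x' = 7*(-1) - 5*0 = -7
y' = 7*0 + 5*(-1) = -5

(-7, -5)


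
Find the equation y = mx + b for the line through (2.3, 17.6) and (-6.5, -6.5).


m = (-24.1)/(-8.8) = 2.7386
b = y1 - m*x1 = 17.6 - (-24.1*2.3)/(-8.8) = 17.6 - 6.2989 = 11.3011

y = 2.7386x + 11.3011


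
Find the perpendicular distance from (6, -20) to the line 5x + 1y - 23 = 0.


|5*6 + 1*(-20) - 23| = |-13| = 13
sqrt(25 + 1) = sqrt(26) = 5.0990
d = 13/sqrt(26) = 2.5495

2.5495


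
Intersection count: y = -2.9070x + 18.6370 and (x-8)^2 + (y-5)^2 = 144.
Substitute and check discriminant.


Substitute y = -2.9070x + 18.6370: (x-8)^2 + (-2.9070x+18.6370-5)^2 = 144
Expand to Ax^2 + Bx + C = 0, where b-k = 13.637
A = 1+m^2 = 9.450649
B = 2(m(b-k) - h) = 2(-2.9070*13.637 - 8) = -95.285518
C = h^2 + (b-k)^2 - r^2 = 64 + 185.967769 - 144 = 105.967769
disc = B^2-4AC = 9079.3299 - 4005.8568 = 5073.4731
disc > 0

2 intersection points


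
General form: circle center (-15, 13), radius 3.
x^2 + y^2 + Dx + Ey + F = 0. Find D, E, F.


(x+ 15)^2 + (y-13)^2 = 3^2
D = -2h = 30, E = -2k = -26
F = h^2+k^2-r^2 = 225+169-9 = 385

D = 30, E = -26, F = 385


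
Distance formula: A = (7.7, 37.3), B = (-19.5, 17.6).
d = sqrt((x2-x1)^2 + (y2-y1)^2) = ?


dx = -19.5 - 7.7 = -27.2
dy = 17.6 - 37.3 = -19.7
d = sqrt(739.84 + 388.09) = sqrt(1127.93) = 33.5847

33.5847


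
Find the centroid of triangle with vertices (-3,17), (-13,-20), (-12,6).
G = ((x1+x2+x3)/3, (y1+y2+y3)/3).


Gx = (-3- 13- 12)/3 = -28/3 = -9.3333
Gy = (17- 20+6)/3 = 3/3 = 1.0000

G = (-9.3333, 1.0000)


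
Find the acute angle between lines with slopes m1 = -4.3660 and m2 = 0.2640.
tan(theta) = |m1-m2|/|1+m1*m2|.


m1-m2 = -4.63
1+m1*m2 = -0.152624
tan(theta) = |-4.63/(-0.152624)| = 30.335989
theta = arctan(|-4.63/(-0.152624)|) = 88.1120 degrees (acute angle)

88.1120 degrees


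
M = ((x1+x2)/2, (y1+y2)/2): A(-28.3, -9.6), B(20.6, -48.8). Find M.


Mx = (-28.3 + 20.6)/2 = -7.7/2 = -3.8500
My = (-9.6 - 48.8)/2 = -58.4/2 = -29.2000

(-3.8500, -29.2000)


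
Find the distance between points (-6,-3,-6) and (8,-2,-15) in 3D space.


dx=14, dy=1, dz=-9
d = sqrt(196+1+81) = sqrt(278) = 16.6733

16.6733


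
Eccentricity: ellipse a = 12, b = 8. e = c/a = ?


c = sqrt(144-64) = sqrt(80) = 8.9443
e = c/a = sqrt(80)/12 = 0.7454

e = 0.7454


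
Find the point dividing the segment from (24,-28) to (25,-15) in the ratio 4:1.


Px = (4*25 + 1*24)/5 = 124/5 = 24.8000
Py = (4*(-15) + 1*(-28))/5 = -88/5 = -17.6000

P = (24.8000, -17.6000)


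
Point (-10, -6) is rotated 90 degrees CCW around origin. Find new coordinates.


cos(90) = 0, sin(90) = 1
x' = -10*0 + 6*1 = 6
y' = -10*1 - 6*0 = -10

(6, -10)


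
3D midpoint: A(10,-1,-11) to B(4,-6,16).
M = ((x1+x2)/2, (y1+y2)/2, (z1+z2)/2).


Mx = (10+4)/2 = 7.0000
My = (-1- 6)/2 = -3.5000
Mz = (-11+16)/2 = 2.5000

M = (7.0000, -3.5000, 2.5000)


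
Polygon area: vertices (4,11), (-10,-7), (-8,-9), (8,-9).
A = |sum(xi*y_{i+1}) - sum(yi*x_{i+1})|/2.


sum(xi*y_{i+1}) = 4*(-7) - 10*(-9) - 8*(-9) + 8*11 = 222
sum(yi*x_{i+1}) = 11*(-10) - 7*(-8) - 9*8 - 9*4 = -162
Area = |222 + 162|/2 = 384/2 = 192.0000

192.0000 sq units


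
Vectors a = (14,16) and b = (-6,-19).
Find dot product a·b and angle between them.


a·b = 14*(-6) + 16*(-19) = -84 - 304 = -388
|a| = sqrt(196+256) = 21.2603
|b| = sqrt(36+361) = 19.9249
cos(theta) = -388/(sqrt(452)*sqrt(397)) = -388/sqrt(179444) = -0.915940
theta = arccos(-388/sqrt(179444)) = 156.3396 degrees

a·b = -388, theta = 156.3396 deg


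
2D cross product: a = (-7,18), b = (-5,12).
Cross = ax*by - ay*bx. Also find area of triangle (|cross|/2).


cross = -7*12 - 18*(-5) = -84 + 90 = 6
Triangle area = |6|/2 = 6/2 = 3.0000

cross = 6, triangle area = 3.0000


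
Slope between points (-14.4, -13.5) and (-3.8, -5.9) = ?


dy = -5.9 + 13.5 = 7.6
dx = -3.8 + 14.4 = 10.6
m = 7.6/10.6 = 0.7170

m = 0.7170


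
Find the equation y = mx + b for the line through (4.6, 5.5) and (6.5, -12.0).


m = (-17.5)/(1.9) = -9.2105
b = y1 - m*x1 = 5.5 - (-17.5*4.6)/(1.9) = 5.5 + 42.3684 = 47.8684

y = -9.2105x + 47.8684


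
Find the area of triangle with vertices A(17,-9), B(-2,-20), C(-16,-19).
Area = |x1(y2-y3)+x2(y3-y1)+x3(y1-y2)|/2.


17*(-20+ 19) = -17
-2*(-19+ 9) = 20
-16*(-9+ 20) = -176
sum = -173
Area = |-173|/2 = 86.5000

86.5000 sq units


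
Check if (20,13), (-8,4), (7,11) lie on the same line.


20*(4-11) - 8*(11-13) + 7*(13-4)
= -140 + 16 + 63 = -61

No, not collinear (determinant = -61)


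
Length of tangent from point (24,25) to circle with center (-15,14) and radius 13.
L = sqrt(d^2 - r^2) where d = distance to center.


d = sqrt((24+ 15)^2 + (25-14)^2) = sqrt(1521+121) = 40.5216
L = sqrt(1642.0000 - 169) = sqrt(1473.0000) = 38.3797

38.3797


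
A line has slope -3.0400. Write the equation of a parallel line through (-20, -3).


Parallel lines have equal slopes.
m2 = -3.0400
b2 = -3 + 3.0400*(-20) = -63.8000

y = -3.0400x - 63.8000


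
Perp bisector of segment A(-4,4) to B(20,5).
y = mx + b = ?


Midpoint = (8, 4.5)
Slope of AB = dy/dx = 1/24 = 0.0417
Perp slope = -dx/dy = -24/1 = -24.0000
b = My - (perp slope)*Mx = 4.5 + (24*8)/1 = 4.5 + 192.0000 = 196.5000

y = -24.0000x + 196.5000


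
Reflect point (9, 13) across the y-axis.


Reflection rule for y-axis: (-x, y)
(9, 13) -> (-9, 13)

(-9, 13)


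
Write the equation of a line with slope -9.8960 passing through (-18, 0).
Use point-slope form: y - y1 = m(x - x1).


y - 0 = -9.8960(x + 18)
y = -9.8960x + 0 + 9.8960*(-18)
y = -9.8960x - 178.1280

y = -9.8960x - 178.1280


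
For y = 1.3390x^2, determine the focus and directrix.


a = 1.3390
1/(4a) = 0.1867
Focus = (0, 0.1867)
Directrix: y = -0.1867

Focus = (0, 0.1867), Directrix: y = -0.1867


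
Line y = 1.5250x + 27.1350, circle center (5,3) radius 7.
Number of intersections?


Substitute y = 1.5250x + 27.1350: (x-5)^2 + (1.5250x+27.1350-3)^2 = 49
Expand to Ax^2 + Bx + C = 0, where b-k = 24.135
A = 1+m^2 = 3.325625
B = 2(m(b-k) - h) = 2(1.5250*24.135 - 5) = 63.61175
C = h^2 + (b-k)^2 - r^2 = 25 + 582.498225 - 49 = 558.498225
disc = B^2-4AC = 4046.4547 - 7429.4226 = -3382.9679
disc < 0

0 intersection points


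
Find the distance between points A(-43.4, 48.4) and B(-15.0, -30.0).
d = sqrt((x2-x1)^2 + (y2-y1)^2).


dx = -15.0 + 43.4 = 28.4
dy = -30.0 - 48.4 = -78.4
d = sqrt(806.56 + 6146.56) = sqrt(6953.12) = 83.3854

83.3854


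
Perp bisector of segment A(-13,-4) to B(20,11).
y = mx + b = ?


Midpoint = (3.5, 3.5)
Slope of AB = dy/dx = 15/33 = 0.4545
Perp slope = -dx/dy = -33/15 = -2.2000
b = My - (perp slope)*Mx = 3.5 + (33*3.5)/15 = 3.5 + 7.7000 = 11.2000

y = -2.2000x + 11.2000


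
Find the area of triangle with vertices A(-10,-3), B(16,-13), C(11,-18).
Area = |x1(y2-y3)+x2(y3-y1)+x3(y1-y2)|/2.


-10*(-13+ 18) = -50
16*(-18+ 3) = -240
11*(-3+ 13) = 110
sum = -180
Area = |-180|/2 = 90.0000

90.0000 sq units


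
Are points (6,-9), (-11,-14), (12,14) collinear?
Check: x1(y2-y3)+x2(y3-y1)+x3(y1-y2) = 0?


6*(-14-14) - 11*(14+ 9) + 12*(-9+ 14)
= -168 - 253 + 60 = -361

No, not collinear (determinant = -361)


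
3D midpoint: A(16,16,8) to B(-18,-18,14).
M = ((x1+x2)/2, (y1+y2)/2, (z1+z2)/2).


Mx = (16- 18)/2 = -1.0000
My = (16- 18)/2 = -1.0000
Mz = (8+14)/2 = 11.0000

M = (-1.0000, -1.0000, 11.0000)


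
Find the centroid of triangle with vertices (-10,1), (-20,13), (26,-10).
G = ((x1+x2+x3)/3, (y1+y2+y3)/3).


Gx = (-10- 20+26)/3 = -4/3 = -1.3333
Gy = (1+13- 10)/3 = 4/3 = 1.3333

G = (-1.3333, 1.3333)


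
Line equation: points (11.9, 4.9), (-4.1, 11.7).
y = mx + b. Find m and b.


m = (6.8)/(-16.0) = -0.4250
b = y1 - m*x1 = 4.9 - (6.8*11.9)/(-16.0) = 4.9 + 5.0575 = 9.9575

y = -0.4250x + 9.9575
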